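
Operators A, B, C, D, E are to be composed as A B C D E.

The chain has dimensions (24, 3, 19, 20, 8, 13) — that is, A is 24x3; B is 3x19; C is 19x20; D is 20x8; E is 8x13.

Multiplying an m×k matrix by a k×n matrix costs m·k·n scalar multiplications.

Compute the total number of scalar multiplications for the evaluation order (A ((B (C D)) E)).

4744

(C D): 19×20 by 20×8 → 19×8, cost 19·20·8 = 3040
(B (C D)): 3×19 by 19×8 → 3×8, cost 3·19·8 = 456; cumulative 3496
((B (C D)) E): 3×8 by 8×13 → 3×13, cost 3·8·13 = 312; cumulative 3808
(A ((B (C D)) E)): 24×3 by 3×13 → 24×13, cost 24·3·13 = 936; cumulative 4744
Total: 4744 scalar multiplications.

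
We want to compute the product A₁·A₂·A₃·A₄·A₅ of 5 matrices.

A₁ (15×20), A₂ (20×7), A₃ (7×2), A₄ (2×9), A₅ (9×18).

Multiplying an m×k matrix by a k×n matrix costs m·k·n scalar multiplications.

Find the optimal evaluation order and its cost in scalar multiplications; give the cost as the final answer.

Adjacent pairs: A₁A₂ = 15·20·7 = 2100; A₂A₃ = 20·7·2 = 280; A₃A₄ = 7·2·9 = 126; A₄A₅ = 2·9·18 = 324.
Length 3: A₁..A₃: k=1: 0+280+15·20·2=880; k=2: 2100+0+15·7·2=2310 → min 880 | A₂..A₄: k=2: 0+126+20·7·9=1386; k=3: 280+0+20·2·9=640 → min 640 | A₃..A₅: k=3: 0+324+7·2·18=576; k=4: 126+0+7·9·18=1260 → min 576.
Length 4: A₁..A₄: k=1: 0+640+15·20·9=3340; k=2: 2100+126+15·7·9=3171; k=3: 880+0+15·2·9=1150 → min 1150 | A₂..A₅: k=2: 0+576+20·7·18=3096; k=3: 280+324+20·2·18=1324; k=4: 640+0+20·9·18=3880 → min 1324.
Length 5: A₁..A₅: k=1: 0+1324+15·20·18=6724; k=2: 2100+576+15·7·18=4566; k=3: 880+324+15·2·18=1744; k=4: 1150+0+15·9·18=3580 → min 1744.
Optimal parenthesization: ((A₁·(A₂·A₃))·(A₄·A₅)) with cost 1744.

1744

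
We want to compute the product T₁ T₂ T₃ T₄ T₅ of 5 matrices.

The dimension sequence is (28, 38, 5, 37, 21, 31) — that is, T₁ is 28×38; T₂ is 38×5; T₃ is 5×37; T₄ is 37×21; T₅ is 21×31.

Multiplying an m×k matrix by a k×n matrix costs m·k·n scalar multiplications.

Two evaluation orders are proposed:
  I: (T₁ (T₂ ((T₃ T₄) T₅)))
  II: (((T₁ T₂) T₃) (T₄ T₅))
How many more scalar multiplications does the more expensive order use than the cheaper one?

20689

Order I = (T₁ (T₂ ((T₃ T₄) T₅))): (T₃ T₄): 5×37 by 37×21 → 5×21, cost 5·37·21 = 3885; ((T₃ T₄) T₅): 5×21 by 21×31 → 5×31, cost 5·21·31 = 3255; cumulative 7140; (T₂ ((T₃ T₄) T₅)): 38×5 by 5×31 → 38×31, cost 38·5·31 = 5890; cumulative 13030; (T₁ (T₂ ((T₃ T₄) T₅))): 28×38 by 38×31 → 28×31, cost 28·38·31 = 32984; cumulative 46014. Total 46014.
Order II = (((T₁ T₂) T₃) (T₄ T₅)): (T₁ T₂): 28×38 by 38×5 → 28×5, cost 28·38·5 = 5320; ((T₁ T₂) T₃): 28×5 by 5×37 → 28×37, cost 28·5·37 = 5180; cumulative 10500; (T₄ T₅): 37×21 by 21×31 → 37×31, cost 37·21·31 = 24087; (((T₁ T₂) T₃) (T₄ T₅)): 28×37 by 37×31 → 28×31, cost 28·37·31 = 32116; cumulative 66703. Total 66703.
Difference: |46014 − 66703| = 20689.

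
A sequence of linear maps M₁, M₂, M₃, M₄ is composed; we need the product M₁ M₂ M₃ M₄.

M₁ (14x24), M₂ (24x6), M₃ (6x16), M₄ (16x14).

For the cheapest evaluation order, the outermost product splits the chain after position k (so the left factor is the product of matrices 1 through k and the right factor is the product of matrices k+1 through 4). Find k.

Adjacent pairs: M₁M₂ = 14·24·6 = 2016; M₂M₃ = 24·6·16 = 2304; M₃M₄ = 6·16·14 = 1344.
Length 3: M₁..M₃: k=1: 0+2304+14·24·16=7680; k=2: 2016+0+14·6·16=3360 → min 3360 | M₂..M₄: k=2: 0+1344+24·6·14=3360; k=3: 2304+0+24·16·14=7680 → min 3360.
Top-level splits: k=1: (M₁..M₁)·(M₂..M₄) → 0+3360+14·24·14 = 8064; k=2: (M₁..M₂)·(M₃..M₄) → 2016+1344+14·6·14 = 4536; k=3: (M₁..M₃)·(M₄..M₄) → 3360+0+14·16·14 = 6496.
Best split is after M₂, i.e. k = 2.

2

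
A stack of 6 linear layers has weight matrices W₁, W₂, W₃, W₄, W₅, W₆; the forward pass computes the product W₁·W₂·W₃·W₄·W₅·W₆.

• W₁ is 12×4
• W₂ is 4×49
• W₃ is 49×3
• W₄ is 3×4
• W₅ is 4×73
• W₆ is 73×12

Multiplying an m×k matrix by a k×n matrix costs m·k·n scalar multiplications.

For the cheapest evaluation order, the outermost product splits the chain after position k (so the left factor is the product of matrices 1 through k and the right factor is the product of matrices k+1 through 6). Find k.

Adjacent pairs: W₁W₂ = 12·4·49 = 2352; W₂W₃ = 4·49·3 = 588; W₃W₄ = 49·3·4 = 588; W₄W₅ = 3·4·73 = 876; W₅W₆ = 4·73·12 = 3504.
Length 3: W₁..W₃: k=1: 0+588+12·4·3=732; k=2: 2352+0+12·49·3=4116 → min 732 | W₂..W₄: k=2: 0+588+4·49·4=1372; k=3: 588+0+4·3·4=636 → min 636 | W₃..W₅: k=3: 0+876+49·3·73=11607; k=4: 588+0+49·4·73=14896 → min 11607 | W₄..W₆: k=4: 0+3504+3·4·12=3648; k=5: 876+0+3·73·12=3504 → min 3504.
Length 4: W₁..W₄: k=1: 0+636+12·4·4=828; k=2: 2352+588+12·49·4=5292; k=3: 732+0+12·3·4=876 → min 828 | W₂..W₅: k=2: 0+11607+4·49·73=25915; k=3: 588+876+4·3·73=2340; k=4: 636+0+4·4·73=1804 → min 1804 | W₃..W₆: k=3: 0+3504+49·3·12=5268; k=4: 588+3504+49·4·12=6444; k=5: 11607+0+49·73·12=54531 → min 5268.
Length 5: W₁..W₅: k=1: 0+1804+12·4·73=5308; k=2: 2352+11607+12·49·73=56883; k=3: 732+876+12·3·73=4236; k=4: 828+0+12·4·73=4332 → min 4236 | W₂..W₆: k=2: 0+5268+4·49·12=7620; k=3: 588+3504+4·3·12=4236; k=4: 636+3504+4·4·12=4332; k=5: 1804+0+4·73·12=5308 → min 4236.
Top-level splits: k=1: (W₁..W₁)·(W₂..W₆) → 0+4236+12·4·12 = 4812; k=2: (W₁..W₂)·(W₃..W₆) → 2352+5268+12·49·12 = 14676; k=3: (W₁..W₃)·(W₄..W₆) → 732+3504+12·3·12 = 4668; k=4: (W₁..W₄)·(W₅..W₆) → 828+3504+12·4·12 = 4908; k=5: (W₁..W₅)·(W₆..W₆) → 4236+0+12·73·12 = 14748.
Best split is after W₃, i.e. k = 3.

3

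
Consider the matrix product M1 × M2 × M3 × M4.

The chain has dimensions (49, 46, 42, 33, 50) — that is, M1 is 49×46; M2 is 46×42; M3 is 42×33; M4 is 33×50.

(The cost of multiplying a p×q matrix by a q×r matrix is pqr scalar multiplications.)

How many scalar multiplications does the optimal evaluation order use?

Adjacent pairs: M1M2 = 49·46·42 = 94668; M2M3 = 46·42·33 = 63756; M3M4 = 42·33·50 = 69300.
Length 3: M1..M3: k=1: 0+63756+49·46·33=138138; k=2: 94668+0+49·42·33=162582 → min 138138 | M2..M4: k=2: 0+69300+46·42·50=165900; k=3: 63756+0+46·33·50=139656 → min 139656.
Length 4: M1..M4: k=1: 0+139656+49·46·50=252356; k=2: 94668+69300+49·42·50=266868; k=3: 138138+0+49·33·50=218988 → min 218988.
Optimal order: ((M1 × (M2 × M3)) × M4) with cost 218988.

218988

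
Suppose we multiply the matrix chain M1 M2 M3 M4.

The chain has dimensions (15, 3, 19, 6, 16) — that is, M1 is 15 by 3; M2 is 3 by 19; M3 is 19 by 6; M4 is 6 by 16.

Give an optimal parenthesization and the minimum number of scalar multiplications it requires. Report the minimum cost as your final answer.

1350

Adjacent pairs: M1M2 = 15·3·19 = 855; M2M3 = 3·19·6 = 342; M3M4 = 19·6·16 = 1824.
Length 3: M1..M3: k=1: 0+342+15·3·6=612; k=2: 855+0+15·19·6=2565 → min 612 | M2..M4: k=2: 0+1824+3·19·16=2736; k=3: 342+0+3·6·16=630 → min 630.
Length 4: M1..M4: k=1: 0+630+15·3·16=1350; k=2: 855+1824+15·19·16=7239; k=3: 612+0+15·6·16=2052 → min 1350.
Optimal parenthesization: (M1 ((M2 M3) M4)) with cost 1350.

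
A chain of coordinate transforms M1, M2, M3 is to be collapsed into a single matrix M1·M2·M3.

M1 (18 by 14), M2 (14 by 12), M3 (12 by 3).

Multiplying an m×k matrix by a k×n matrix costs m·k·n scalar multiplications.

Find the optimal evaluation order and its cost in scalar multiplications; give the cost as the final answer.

(M1·(M2·M3)): cost 1260.
((M1·M2)·M3): cost 3672.
Optimal: (M1·(M2·M3)) with cost 1260.

1260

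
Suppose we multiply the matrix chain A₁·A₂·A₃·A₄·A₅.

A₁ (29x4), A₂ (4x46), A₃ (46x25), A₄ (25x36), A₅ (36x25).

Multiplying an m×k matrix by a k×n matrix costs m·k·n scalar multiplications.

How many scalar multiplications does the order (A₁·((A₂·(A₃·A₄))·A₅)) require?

54524

(A₃·A₄): 46×25 by 25×36 → 46×36, cost 46·25·36 = 41400
(A₂·(A₃·A₄)): 4×46 by 46×36 → 4×36, cost 4·46·36 = 6624; cumulative 48024
((A₂·(A₃·A₄))·A₅): 4×36 by 36×25 → 4×25, cost 4·36·25 = 3600; cumulative 51624
(A₁·((A₂·(A₃·A₄))·A₅)): 29×4 by 4×25 → 29×25, cost 29·4·25 = 2900; cumulative 54524
Total: 54524 scalar multiplications.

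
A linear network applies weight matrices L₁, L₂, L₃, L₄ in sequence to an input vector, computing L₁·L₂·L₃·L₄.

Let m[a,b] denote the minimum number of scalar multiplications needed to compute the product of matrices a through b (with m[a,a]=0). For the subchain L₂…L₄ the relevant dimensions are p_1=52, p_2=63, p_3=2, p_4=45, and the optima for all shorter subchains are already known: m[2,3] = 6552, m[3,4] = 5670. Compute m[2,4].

m[2,4] = min over k∈[2,3] of m[2,k]+m[k+1,4]+p_{1}·p_k·p_{4}.
k=2: 0 + 5670 + 52·63·45 = 153090; k=3: 6552 + 0 + 52·2·45 = 11232.
Minimum: 11232 at k=3.

11232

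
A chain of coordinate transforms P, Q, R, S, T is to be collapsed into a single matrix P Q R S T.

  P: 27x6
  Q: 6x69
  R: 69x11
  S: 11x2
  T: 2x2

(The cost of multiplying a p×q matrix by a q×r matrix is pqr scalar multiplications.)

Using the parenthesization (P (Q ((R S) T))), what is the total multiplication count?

(R S): 69×11 by 11×2 → 69×2, cost 69·11·2 = 1518
((R S) T): 69×2 by 2×2 → 69×2, cost 69·2·2 = 276; cumulative 1794
(Q ((R S) T)): 6×69 by 69×2 → 6×2, cost 6·69·2 = 828; cumulative 2622
(P (Q ((R S) T))): 27×6 by 6×2 → 27×2, cost 27·6·2 = 324; cumulative 2946
Total: 2946 scalar multiplications.

2946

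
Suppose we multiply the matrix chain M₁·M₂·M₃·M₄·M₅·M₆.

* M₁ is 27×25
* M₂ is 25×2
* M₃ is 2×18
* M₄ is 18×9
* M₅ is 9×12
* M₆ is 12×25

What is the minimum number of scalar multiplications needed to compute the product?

3840

Adjacent pairs: M₁M₂ = 27·25·2 = 1350; M₂M₃ = 25·2·18 = 900; M₃M₄ = 2·18·9 = 324; M₄M₅ = 18·9·12 = 1944; M₅M₆ = 9·12·25 = 2700.
Length 3: M₁..M₃: k=1: 0+900+27·25·18=13050; k=2: 1350+0+27·2·18=2322 → min 2322 | M₂..M₄: k=2: 0+324+25·2·9=774; k=3: 900+0+25·18·9=4950 → min 774 | M₃..M₅: k=3: 0+1944+2·18·12=2376; k=4: 324+0+2·9·12=540 → min 540 | M₄..M₆: k=4: 0+2700+18·9·25=6750; k=5: 1944+0+18·12·25=7344 → min 6750.
Length 4: M₁..M₄: k=1: 0+774+27·25·9=6849; k=2: 1350+324+27·2·9=2160; k=3: 2322+0+27·18·9=6696 → min 2160 | M₂..M₅: k=2: 0+540+25·2·12=1140; k=3: 900+1944+25·18·12=8244; k=4: 774+0+25·9·12=3474 → min 1140 | M₃..M₆: k=3: 0+6750+2·18·25=7650; k=4: 324+2700+2·9·25=3474; k=5: 540+0+2·12·25=1140 → min 1140.
Length 5: M₁..M₅: k=1: 0+1140+27·25·12=9240; k=2: 1350+540+27·2·12=2538; k=3: 2322+1944+27·18·12=10098; k=4: 2160+0+27·9·12=5076 → min 2538 | M₂..M₆: k=2: 0+1140+25·2·25=2390; k=3: 900+6750+25·18·25=18900; k=4: 774+2700+25·9·25=9099; k=5: 1140+0+25·12·25=8640 → min 2390.
Length 6: M₁..M₆: k=1: 0+2390+27·25·25=19265; k=2: 1350+1140+27·2·25=3840; k=3: 2322+6750+27·18·25=21222; k=4: 2160+2700+27·9·25=10935; k=5: 2538+0+27·12·25=10638 → min 3840.
Optimal order: ((M₁·M₂)·(((M₃·M₄)·M₅)·M₆)) with cost 3840.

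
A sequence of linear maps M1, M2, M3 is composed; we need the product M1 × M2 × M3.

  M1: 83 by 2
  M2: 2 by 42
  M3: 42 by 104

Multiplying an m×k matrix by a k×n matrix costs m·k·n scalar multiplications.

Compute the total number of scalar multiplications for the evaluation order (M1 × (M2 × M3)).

26000

(M2 × M3): 2×42 by 42×104 → 2×104, cost 2·42·104 = 8736
(M1 × (M2 × M3)): 83×2 by 2×104 → 83×104, cost 83·2·104 = 17264; cumulative 26000
Total: 26000 scalar multiplications.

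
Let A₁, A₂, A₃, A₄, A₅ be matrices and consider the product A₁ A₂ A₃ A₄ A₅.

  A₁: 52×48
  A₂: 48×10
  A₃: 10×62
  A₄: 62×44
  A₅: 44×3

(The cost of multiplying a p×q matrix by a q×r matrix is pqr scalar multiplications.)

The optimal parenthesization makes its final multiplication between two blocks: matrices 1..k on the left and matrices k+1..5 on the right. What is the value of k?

Adjacent pairs: A₁A₂ = 52·48·10 = 24960; A₂A₃ = 48·10·62 = 29760; A₃A₄ = 10·62·44 = 27280; A₄A₅ = 62·44·3 = 8184.
Length 3: A₁..A₃: k=1: 0+29760+52·48·62=184512; k=2: 24960+0+52·10·62=57200 → min 57200 | A₂..A₄: k=2: 0+27280+48·10·44=48400; k=3: 29760+0+48·62·44=160704 → min 48400 | A₃..A₅: k=3: 0+8184+10·62·3=10044; k=4: 27280+0+10·44·3=28600 → min 10044.
Length 4: A₁..A₄: k=1: 0+48400+52·48·44=158224; k=2: 24960+27280+52·10·44=75120; k=3: 57200+0+52·62·44=199056 → min 75120 | A₂..A₅: k=2: 0+10044+48·10·3=11484; k=3: 29760+8184+48·62·3=46872; k=4: 48400+0+48·44·3=54736 → min 11484.
Top-level splits: k=1: (A₁..A₁)·(A₂..A₅) → 0+11484+52·48·3 = 18972; k=2: (A₁..A₂)·(A₃..A₅) → 24960+10044+52·10·3 = 36564; k=3: (A₁..A₃)·(A₄..A₅) → 57200+8184+52·62·3 = 75056; k=4: (A₁..A₄)·(A₅..A₅) → 75120+0+52·44·3 = 81984.
Best split is after A₁, i.e. k = 1.

1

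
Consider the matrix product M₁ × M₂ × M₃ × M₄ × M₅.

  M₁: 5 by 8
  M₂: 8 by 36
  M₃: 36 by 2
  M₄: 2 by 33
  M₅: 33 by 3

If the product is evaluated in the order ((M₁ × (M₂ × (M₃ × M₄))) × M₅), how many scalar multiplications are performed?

(M₃ × M₄): 36×2 by 2×33 → 36×33, cost 36·2·33 = 2376
(M₂ × (M₃ × M₄)): 8×36 by 36×33 → 8×33, cost 8·36·33 = 9504; cumulative 11880
(M₁ × (M₂ × (M₃ × M₄))): 5×8 by 8×33 → 5×33, cost 5·8·33 = 1320; cumulative 13200
((M₁ × (M₂ × (M₃ × M₄))) × M₅): 5×33 by 33×3 → 5×3, cost 5·33·3 = 495; cumulative 13695
Total: 13695 scalar multiplications.

13695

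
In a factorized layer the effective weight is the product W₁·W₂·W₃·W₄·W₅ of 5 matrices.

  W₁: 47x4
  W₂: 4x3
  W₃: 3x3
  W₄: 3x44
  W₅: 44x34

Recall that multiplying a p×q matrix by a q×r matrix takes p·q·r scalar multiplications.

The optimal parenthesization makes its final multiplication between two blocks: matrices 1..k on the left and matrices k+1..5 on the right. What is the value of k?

3

Adjacent pairs: W₁W₂ = 47·4·3 = 564; W₂W₃ = 4·3·3 = 36; W₃W₄ = 3·3·44 = 396; W₄W₅ = 3·44·34 = 4488.
Length 3: W₁..W₃: k=1: 0+36+47·4·3=600; k=2: 564+0+47·3·3=987 → min 600 | W₂..W₄: k=2: 0+396+4·3·44=924; k=3: 36+0+4·3·44=564 → min 564 | W₃..W₅: k=3: 0+4488+3·3·34=4794; k=4: 396+0+3·44·34=4884 → min 4794.
Length 4: W₁..W₄: k=1: 0+564+47·4·44=8836; k=2: 564+396+47·3·44=7164; k=3: 600+0+47·3·44=6804 → min 6804 | W₂..W₅: k=2: 0+4794+4·3·34=5202; k=3: 36+4488+4·3·34=4932; k=4: 564+0+4·44·34=6548 → min 4932.
Top-level splits: k=1: (W₁..W₁)·(W₂..W₅) → 0+4932+47·4·34 = 11324; k=2: (W₁..W₂)·(W₃..W₅) → 564+4794+47·3·34 = 10152; k=3: (W₁..W₃)·(W₄..W₅) → 600+4488+47·3·34 = 9882; k=4: (W₁..W₄)·(W₅..W₅) → 6804+0+47·44·34 = 77116.
Best split is after W₃, i.e. k = 3.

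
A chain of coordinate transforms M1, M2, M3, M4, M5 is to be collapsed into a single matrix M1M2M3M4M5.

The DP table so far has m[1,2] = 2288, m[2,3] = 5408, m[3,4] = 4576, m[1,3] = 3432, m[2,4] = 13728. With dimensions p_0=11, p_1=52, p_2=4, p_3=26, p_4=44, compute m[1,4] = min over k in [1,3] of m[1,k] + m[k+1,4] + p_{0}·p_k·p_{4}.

m[1,4] = min over k∈[1,3] of m[1,k]+m[k+1,4]+p_{0}·p_k·p_{4}.
k=1: 0 + 13728 + 11·52·44 = 38896; k=2: 2288 + 4576 + 11·4·44 = 8800; k=3: 3432 + 0 + 11·26·44 = 16016.
Minimum: 8800 at k=2.

8800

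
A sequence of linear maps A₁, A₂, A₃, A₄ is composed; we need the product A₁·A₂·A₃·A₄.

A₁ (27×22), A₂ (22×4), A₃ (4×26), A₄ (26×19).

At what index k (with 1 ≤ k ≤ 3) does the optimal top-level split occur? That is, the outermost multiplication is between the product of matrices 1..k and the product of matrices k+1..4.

2

Adjacent pairs: A₁A₂ = 27·22·4 = 2376; A₂A₃ = 22·4·26 = 2288; A₃A₄ = 4·26·19 = 1976.
Length 3: A₁..A₃: k=1: 0+2288+27·22·26=17732; k=2: 2376+0+27·4·26=5184 → min 5184 | A₂..A₄: k=2: 0+1976+22·4·19=3648; k=3: 2288+0+22·26·19=13156 → min 3648.
Top-level splits: k=1: (A₁..A₁)·(A₂..A₄) → 0+3648+27·22·19 = 14934; k=2: (A₁..A₂)·(A₃..A₄) → 2376+1976+27·4·19 = 6404; k=3: (A₁..A₃)·(A₄..A₄) → 5184+0+27·26·19 = 18522.
Best split is after A₂, i.e. k = 2.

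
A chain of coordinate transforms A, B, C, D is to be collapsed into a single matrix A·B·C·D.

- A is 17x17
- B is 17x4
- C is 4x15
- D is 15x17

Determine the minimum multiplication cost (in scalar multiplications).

Adjacent pairs: AB = 17·17·4 = 1156; BC = 17·4·15 = 1020; CD = 4·15·17 = 1020.
Length 3: A..C: k=1: 0+1020+17·17·15=5355; k=2: 1156+0+17·4·15=2176 → min 2176 | B..D: k=2: 0+1020+17·4·17=2176; k=3: 1020+0+17·15·17=5355 → min 2176.
Length 4: A..D: k=1: 0+2176+17·17·17=7089; k=2: 1156+1020+17·4·17=3332; k=3: 2176+0+17·15·17=6511 → min 3332.
Optimal order: ((A·B)·(C·D)) with cost 3332.

3332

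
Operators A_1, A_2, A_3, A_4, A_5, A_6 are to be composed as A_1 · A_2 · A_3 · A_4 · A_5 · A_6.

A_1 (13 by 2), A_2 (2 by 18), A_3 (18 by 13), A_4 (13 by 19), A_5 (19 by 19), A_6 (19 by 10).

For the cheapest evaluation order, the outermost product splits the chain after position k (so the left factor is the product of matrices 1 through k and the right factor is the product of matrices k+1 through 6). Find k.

Adjacent pairs: A_1A_2 = 13·2·18 = 468; A_2A_3 = 2·18·13 = 468; A_3A_4 = 18·13·19 = 4446; A_4A_5 = 13·19·19 = 4693; A_5A_6 = 19·19·10 = 3610.
Length 3: A_1..A_3: k=1: 0+468+13·2·13=806; k=2: 468+0+13·18·13=3510 → min 806 | A_2..A_4: k=2: 0+4446+2·18·19=5130; k=3: 468+0+2·13·19=962 → min 962 | A_3..A_5: k=3: 0+4693+18·13·19=9139; k=4: 4446+0+18·19·19=10944 → min 9139 | A_4..A_6: k=4: 0+3610+13·19·10=6080; k=5: 4693+0+13·19·10=7163 → min 6080.
Length 4: A_1..A_4: k=1: 0+962+13·2·19=1456; k=2: 468+4446+13·18·19=9360; k=3: 806+0+13·13·19=4017 → min 1456 | A_2..A_5: k=2: 0+9139+2·18·19=9823; k=3: 468+4693+2·13·19=5655; k=4: 962+0+2·19·19=1684 → min 1684 | A_3..A_6: k=3: 0+6080+18·13·10=8420; k=4: 4446+3610+18·19·10=11476; k=5: 9139+0+18·19·10=12559 → min 8420.
Length 5: A_1..A_5: k=1: 0+1684+13·2·19=2178; k=2: 468+9139+13·18·19=14053; k=3: 806+4693+13·13·19=8710; k=4: 1456+0+13·19·19=6149 → min 2178 | A_2..A_6: k=2: 0+8420+2·18·10=8780; k=3: 468+6080+2·13·10=6808; k=4: 962+3610+2·19·10=4952; k=5: 1684+0+2·19·10=2064 → min 2064.
Top-level splits: k=1: (A_1..A_1)·(A_2..A_6) → 0+2064+13·2·10 = 2324; k=2: (A_1..A_2)·(A_3..A_6) → 468+8420+13·18·10 = 11228; k=3: (A_1..A_3)·(A_4..A_6) → 806+6080+13·13·10 = 8576; k=4: (A_1..A_4)·(A_5..A_6) → 1456+3610+13·19·10 = 7536; k=5: (A_1..A_5)·(A_6..A_6) → 2178+0+13·19·10 = 4648.
Best split is after A_1, i.e. k = 1.

1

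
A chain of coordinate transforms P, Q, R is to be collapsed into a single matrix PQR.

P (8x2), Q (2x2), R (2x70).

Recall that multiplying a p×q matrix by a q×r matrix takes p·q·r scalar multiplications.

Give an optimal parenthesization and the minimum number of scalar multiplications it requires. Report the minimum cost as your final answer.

1152

(P(QR)): cost 1400.
((PQ)R): cost 1152.
Optimal: ((PQ)R) with cost 1152.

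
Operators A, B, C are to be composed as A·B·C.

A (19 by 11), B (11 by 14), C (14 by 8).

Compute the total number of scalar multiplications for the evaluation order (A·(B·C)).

2904

(B·C): 11×14 by 14×8 → 11×8, cost 11·14·8 = 1232
(A·(B·C)): 19×11 by 11×8 → 19×8, cost 19·11·8 = 1672; cumulative 2904
Total: 2904 scalar multiplications.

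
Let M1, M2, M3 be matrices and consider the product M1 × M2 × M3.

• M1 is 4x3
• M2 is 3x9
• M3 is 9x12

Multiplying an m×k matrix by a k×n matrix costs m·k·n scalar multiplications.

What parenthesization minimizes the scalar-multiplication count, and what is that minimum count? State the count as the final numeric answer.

(M1 × (M2 × M3)): cost 468.
((M1 × M2) × M3): cost 540.
Optimal: (M1 × (M2 × M3)) with cost 468.

468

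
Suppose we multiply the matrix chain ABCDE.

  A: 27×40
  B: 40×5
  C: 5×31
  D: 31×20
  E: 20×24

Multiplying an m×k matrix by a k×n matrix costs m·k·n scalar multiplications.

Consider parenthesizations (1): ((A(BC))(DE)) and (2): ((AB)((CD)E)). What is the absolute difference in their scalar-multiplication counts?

60508

Order (1) = ((A(BC))(DE)): (BC): 40×5 by 5×31 → 40×31, cost 40·5·31 = 6200; (A(BC)): 27×40 by 40×31 → 27×31, cost 27·40·31 = 33480; cumulative 39680; (DE): 31×20 by 20×24 → 31×24, cost 31·20·24 = 14880; ((A(BC))(DE)): 27×31 by 31×24 → 27×24, cost 27·31·24 = 20088; cumulative 74648. Total 74648.
Order (2) = ((AB)((CD)E)): (AB): 27×40 by 40×5 → 27×5, cost 27·40·5 = 5400; (CD): 5×31 by 31×20 → 5×20, cost 5·31·20 = 3100; ((CD)E): 5×20 by 20×24 → 5×24, cost 5·20·24 = 2400; cumulative 5500; ((AB)((CD)E)): 27×5 by 5×24 → 27×24, cost 27·5·24 = 3240; cumulative 14140. Total 14140.
Difference: |74648 − 14140| = 60508.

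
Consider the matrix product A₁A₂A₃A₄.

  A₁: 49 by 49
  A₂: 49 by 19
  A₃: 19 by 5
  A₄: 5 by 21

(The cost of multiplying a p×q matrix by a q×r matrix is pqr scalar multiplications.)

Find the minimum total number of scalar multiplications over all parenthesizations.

21805

Adjacent pairs: A₁A₂ = 49·49·19 = 45619; A₂A₃ = 49·19·5 = 4655; A₃A₄ = 19·5·21 = 1995.
Length 3: A₁..A₃: k=1: 0+4655+49·49·5=16660; k=2: 45619+0+49·19·5=50274 → min 16660 | A₂..A₄: k=2: 0+1995+49·19·21=21546; k=3: 4655+0+49·5·21=9800 → min 9800.
Length 4: A₁..A₄: k=1: 0+9800+49·49·21=60221; k=2: 45619+1995+49·19·21=67165; k=3: 16660+0+49·5·21=21805 → min 21805.
Optimal order: ((A₁(A₂A₃))A₄) with cost 21805.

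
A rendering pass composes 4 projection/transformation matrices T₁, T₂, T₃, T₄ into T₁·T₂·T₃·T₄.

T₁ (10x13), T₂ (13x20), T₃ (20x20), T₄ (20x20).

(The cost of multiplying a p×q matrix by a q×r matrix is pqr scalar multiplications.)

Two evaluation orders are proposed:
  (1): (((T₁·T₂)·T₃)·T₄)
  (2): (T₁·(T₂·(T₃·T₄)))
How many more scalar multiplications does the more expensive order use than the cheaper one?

5200

Order (1) = (((T₁·T₂)·T₃)·T₄): (T₁·T₂): 10×13 by 13×20 → 10×20, cost 10·13·20 = 2600; ((T₁·T₂)·T₃): 10×20 by 20×20 → 10×20, cost 10·20·20 = 4000; cumulative 6600; (((T₁·T₂)·T₃)·T₄): 10×20 by 20×20 → 10×20, cost 10·20·20 = 4000; cumulative 10600. Total 10600.
Order (2) = (T₁·(T₂·(T₃·T₄))): (T₃·T₄): 20×20 by 20×20 → 20×20, cost 20·20·20 = 8000; (T₂·(T₃·T₄)): 13×20 by 20×20 → 13×20, cost 13·20·20 = 5200; cumulative 13200; (T₁·(T₂·(T₃·T₄))): 10×13 by 13×20 → 10×20, cost 10·13·20 = 2600; cumulative 15800. Total 15800.
Difference: |10600 − 15800| = 5200.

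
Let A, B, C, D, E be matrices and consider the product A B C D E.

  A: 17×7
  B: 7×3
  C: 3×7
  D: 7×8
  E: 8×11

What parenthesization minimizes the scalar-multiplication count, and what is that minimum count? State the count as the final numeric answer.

Adjacent pairs: AB = 17·7·3 = 357; BC = 7·3·7 = 147; CD = 3·7·8 = 168; DE = 7·8·11 = 616.
Length 3: A..C: k=1: 0+147+17·7·7=980; k=2: 357+0+17·3·7=714 → min 714 | B..D: k=2: 0+168+7·3·8=336; k=3: 147+0+7·7·8=539 → min 336 | C..E: k=3: 0+616+3·7·11=847; k=4: 168+0+3·8·11=432 → min 432.
Length 4: A..D: k=1: 0+336+17·7·8=1288; k=2: 357+168+17·3·8=933; k=3: 714+0+17·7·8=1666 → min 933 | B..E: k=2: 0+432+7·3·11=663; k=3: 147+616+7·7·11=1302; k=4: 336+0+7·8·11=952 → min 663.
Length 5: A..E: k=1: 0+663+17·7·11=1972; k=2: 357+432+17·3·11=1350; k=3: 714+616+17·7·11=2639; k=4: 933+0+17·8·11=2429 → min 1350.
Optimal parenthesization: ((A B) ((C D) E)) with cost 1350.

1350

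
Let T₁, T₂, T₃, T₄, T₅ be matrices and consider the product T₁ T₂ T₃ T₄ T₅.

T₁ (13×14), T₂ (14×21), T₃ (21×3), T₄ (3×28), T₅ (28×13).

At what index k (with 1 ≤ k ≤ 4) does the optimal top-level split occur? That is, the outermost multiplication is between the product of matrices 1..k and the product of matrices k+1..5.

Adjacent pairs: T₁T₂ = 13·14·21 = 3822; T₂T₃ = 14·21·3 = 882; T₃T₄ = 21·3·28 = 1764; T₄T₅ = 3·28·13 = 1092.
Length 3: T₁..T₃: k=1: 0+882+13·14·3=1428; k=2: 3822+0+13·21·3=4641 → min 1428 | T₂..T₄: k=2: 0+1764+14·21·28=9996; k=3: 882+0+14·3·28=2058 → min 2058 | T₃..T₅: k=3: 0+1092+21·3·13=1911; k=4: 1764+0+21·28·13=9408 → min 1911.
Length 4: T₁..T₄: k=1: 0+2058+13·14·28=7154; k=2: 3822+1764+13·21·28=13230; k=3: 1428+0+13·3·28=2520 → min 2520 | T₂..T₅: k=2: 0+1911+14·21·13=5733; k=3: 882+1092+14·3·13=2520; k=4: 2058+0+14·28·13=7154 → min 2520.
Top-level splits: k=1: (T₁..T₁)·(T₂..T₅) → 0+2520+13·14·13 = 4886; k=2: (T₁..T₂)·(T₃..T₅) → 3822+1911+13·21·13 = 9282; k=3: (T₁..T₃)·(T₄..T₅) → 1428+1092+13·3·13 = 3027; k=4: (T₁..T₄)·(T₅..T₅) → 2520+0+13·28·13 = 7252.
Best split is after T₃, i.e. k = 3.

3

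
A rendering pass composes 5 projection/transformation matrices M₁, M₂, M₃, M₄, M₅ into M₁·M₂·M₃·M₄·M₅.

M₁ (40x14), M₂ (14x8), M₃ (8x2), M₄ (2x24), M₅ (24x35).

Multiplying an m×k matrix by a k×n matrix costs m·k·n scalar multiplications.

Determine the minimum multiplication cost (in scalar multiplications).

5824

Adjacent pairs: M₁M₂ = 40·14·8 = 4480; M₂M₃ = 14·8·2 = 224; M₃M₄ = 8·2·24 = 384; M₄M₅ = 2·24·35 = 1680.
Length 3: M₁..M₃: k=1: 0+224+40·14·2=1344; k=2: 4480+0+40·8·2=5120 → min 1344 | M₂..M₄: k=2: 0+384+14·8·24=3072; k=3: 224+0+14·2·24=896 → min 896 | M₃..M₅: k=3: 0+1680+8·2·35=2240; k=4: 384+0+8·24·35=7104 → min 2240.
Length 4: M₁..M₄: k=1: 0+896+40·14·24=14336; k=2: 4480+384+40·8·24=12544; k=3: 1344+0+40·2·24=3264 → min 3264 | M₂..M₅: k=2: 0+2240+14·8·35=6160; k=3: 224+1680+14·2·35=2884; k=4: 896+0+14·24·35=12656 → min 2884.
Length 5: M₁..M₅: k=1: 0+2884+40·14·35=22484; k=2: 4480+2240+40·8·35=17920; k=3: 1344+1680+40·2·35=5824; k=4: 3264+0+40·24·35=36864 → min 5824.
Optimal order: ((M₁·(M₂·M₃))·(M₄·M₅)) with cost 5824.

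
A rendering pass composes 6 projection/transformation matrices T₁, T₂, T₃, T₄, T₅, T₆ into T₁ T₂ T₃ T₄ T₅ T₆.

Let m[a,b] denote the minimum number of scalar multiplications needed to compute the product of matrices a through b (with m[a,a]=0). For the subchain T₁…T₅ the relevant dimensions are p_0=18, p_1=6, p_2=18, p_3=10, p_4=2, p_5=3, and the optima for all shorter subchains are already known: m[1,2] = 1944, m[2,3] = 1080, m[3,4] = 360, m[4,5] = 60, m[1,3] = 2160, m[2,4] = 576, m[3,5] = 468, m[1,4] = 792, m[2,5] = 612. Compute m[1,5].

900

m[1,5] = min over k∈[1,4] of m[1,k]+m[k+1,5]+p_{0}·p_k·p_{5}.
k=1: 0 + 612 + 18·6·3 = 936; k=2: 1944 + 468 + 18·18·3 = 3384; k=3: 2160 + 60 + 18·10·3 = 2760; k=4: 792 + 0 + 18·2·3 = 900.
Minimum: 900 at k=4.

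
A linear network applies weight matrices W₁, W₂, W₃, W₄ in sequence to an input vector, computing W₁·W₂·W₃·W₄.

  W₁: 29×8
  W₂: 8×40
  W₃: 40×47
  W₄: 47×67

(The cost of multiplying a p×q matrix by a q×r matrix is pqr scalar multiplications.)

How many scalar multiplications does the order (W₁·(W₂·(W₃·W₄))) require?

(W₃·W₄): 40×47 by 47×67 → 40×67, cost 40·47·67 = 125960
(W₂·(W₃·W₄)): 8×40 by 40×67 → 8×67, cost 8·40·67 = 21440; cumulative 147400
(W₁·(W₂·(W₃·W₄))): 29×8 by 8×67 → 29×67, cost 29·8·67 = 15544; cumulative 162944
Total: 162944 scalar multiplications.

162944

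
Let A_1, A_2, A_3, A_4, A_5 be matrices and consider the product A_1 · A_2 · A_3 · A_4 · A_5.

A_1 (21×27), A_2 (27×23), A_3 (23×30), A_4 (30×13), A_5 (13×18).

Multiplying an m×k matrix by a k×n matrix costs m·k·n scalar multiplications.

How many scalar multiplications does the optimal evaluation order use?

Adjacent pairs: A_1A_2 = 21·27·23 = 13041; A_2A_3 = 27·23·30 = 18630; A_3A_4 = 23·30·13 = 8970; A_4A_5 = 30·13·18 = 7020.
Length 3: A_1..A_3: k=1: 0+18630+21·27·30=35640; k=2: 13041+0+21·23·30=27531 → min 27531 | A_2..A_4: k=2: 0+8970+27·23·13=17043; k=3: 18630+0+27·30·13=29160 → min 17043 | A_3..A_5: k=3: 0+7020+23·30·18=19440; k=4: 8970+0+23·13·18=14352 → min 14352.
Length 4: A_1..A_4: k=1: 0+17043+21·27·13=24414; k=2: 13041+8970+21·23·13=28290; k=3: 27531+0+21·30·13=35721 → min 24414 | A_2..A_5: k=2: 0+14352+27·23·18=25530; k=3: 18630+7020+27·30·18=40230; k=4: 17043+0+27·13·18=23361 → min 23361.
Length 5: A_1..A_5: k=1: 0+23361+21·27·18=33567; k=2: 13041+14352+21·23·18=36087; k=3: 27531+7020+21·30·18=45891; k=4: 24414+0+21·13·18=29328 → min 29328.
Optimal order: ((A_1 · (A_2 · (A_3 · A_4))) · A_5) with cost 29328.

29328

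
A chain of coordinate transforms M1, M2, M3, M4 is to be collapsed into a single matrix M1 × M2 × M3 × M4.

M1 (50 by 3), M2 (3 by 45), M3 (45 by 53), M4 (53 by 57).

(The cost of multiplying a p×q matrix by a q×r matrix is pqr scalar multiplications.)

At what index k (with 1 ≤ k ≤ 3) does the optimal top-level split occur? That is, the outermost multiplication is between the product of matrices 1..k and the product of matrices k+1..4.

Adjacent pairs: M1M2 = 50·3·45 = 6750; M2M3 = 3·45·53 = 7155; M3M4 = 45·53·57 = 135945.
Length 3: M1..M3: k=1: 0+7155+50·3·53=15105; k=2: 6750+0+50·45·53=126000 → min 15105 | M2..M4: k=2: 0+135945+3·45·57=143640; k=3: 7155+0+3·53·57=16218 → min 16218.
Top-level splits: k=1: (M1..M1)·(M2..M4) → 0+16218+50·3·57 = 24768; k=2: (M1..M2)·(M3..M4) → 6750+135945+50·45·57 = 270945; k=3: (M1..M3)·(M4..M4) → 15105+0+50·53·57 = 166155.
Best split is after M1, i.e. k = 1.

1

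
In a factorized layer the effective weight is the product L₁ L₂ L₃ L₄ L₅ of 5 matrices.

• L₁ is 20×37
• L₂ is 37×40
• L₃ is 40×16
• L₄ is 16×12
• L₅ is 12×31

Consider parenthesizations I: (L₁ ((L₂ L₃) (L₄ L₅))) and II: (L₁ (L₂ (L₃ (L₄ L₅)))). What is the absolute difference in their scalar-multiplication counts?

Order I = (L₁ ((L₂ L₃) (L₄ L₅))): (L₂ L₃): 37×40 by 40×16 → 37×16, cost 37·40·16 = 23680; (L₄ L₅): 16×12 by 12×31 → 16×31, cost 16·12·31 = 5952; ((L₂ L₃) (L₄ L₅)): 37×16 by 16×31 → 37×31, cost 37·16·31 = 18352; cumulative 47984; (L₁ ((L₂ L₃) (L₄ L₅))): 20×37 by 37×31 → 20×31, cost 20·37·31 = 22940; cumulative 70924. Total 70924.
Order II = (L₁ (L₂ (L₃ (L₄ L₅)))): (L₄ L₅): 16×12 by 12×31 → 16×31, cost 16·12·31 = 5952; (L₃ (L₄ L₅)): 40×16 by 16×31 → 40×31, cost 40·16·31 = 19840; cumulative 25792; (L₂ (L₃ (L₄ L₅))): 37×40 by 40×31 → 37×31, cost 37·40·31 = 45880; cumulative 71672; (L₁ (L₂ (L₃ (L₄ L₅)))): 20×37 by 37×31 → 20×31, cost 20·37·31 = 22940; cumulative 94612. Total 94612.
Difference: |70924 − 94612| = 23688.

23688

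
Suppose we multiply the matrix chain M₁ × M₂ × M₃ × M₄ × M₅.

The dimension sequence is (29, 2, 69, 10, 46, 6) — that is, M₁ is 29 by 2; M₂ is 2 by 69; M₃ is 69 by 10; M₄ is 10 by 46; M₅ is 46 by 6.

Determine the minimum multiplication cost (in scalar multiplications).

Adjacent pairs: M₁M₂ = 29·2·69 = 4002; M₂M₃ = 2·69·10 = 1380; M₃M₄ = 69·10·46 = 31740; M₄M₅ = 10·46·6 = 2760.
Length 3: M₁..M₃: k=1: 0+1380+29·2·10=1960; k=2: 4002+0+29·69·10=24012 → min 1960 | M₂..M₄: k=2: 0+31740+2·69·46=38088; k=3: 1380+0+2·10·46=2300 → min 2300 | M₃..M₅: k=3: 0+2760+69·10·6=6900; k=4: 31740+0+69·46·6=50784 → min 6900.
Length 4: M₁..M₄: k=1: 0+2300+29·2·46=4968; k=2: 4002+31740+29·69·46=127788; k=3: 1960+0+29·10·46=15300 → min 4968 | M₂..M₅: k=2: 0+6900+2·69·6=7728; k=3: 1380+2760+2·10·6=4260; k=4: 2300+0+2·46·6=2852 → min 2852.
Length 5: M₁..M₅: k=1: 0+2852+29·2·6=3200; k=2: 4002+6900+29·69·6=22908; k=3: 1960+2760+29·10·6=6460; k=4: 4968+0+29·46·6=12972 → min 3200.
Optimal order: (M₁ × (((M₂ × M₃) × M₄) × M₅)) with cost 3200.

3200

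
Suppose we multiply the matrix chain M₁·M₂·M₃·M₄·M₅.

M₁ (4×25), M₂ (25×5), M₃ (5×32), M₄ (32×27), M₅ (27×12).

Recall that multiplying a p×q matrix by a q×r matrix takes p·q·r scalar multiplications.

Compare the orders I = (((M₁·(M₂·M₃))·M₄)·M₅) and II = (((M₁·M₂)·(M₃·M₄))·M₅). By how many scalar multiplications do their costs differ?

Order I = (((M₁·(M₂·M₃))·M₄)·M₅): (M₂·M₃): 25×5 by 5×32 → 25×32, cost 25·5·32 = 4000; (M₁·(M₂·M₃)): 4×25 by 25×32 → 4×32, cost 4·25·32 = 3200; cumulative 7200; ((M₁·(M₂·M₃))·M₄): 4×32 by 32×27 → 4×27, cost 4·32·27 = 3456; cumulative 10656; (((M₁·(M₂·M₃))·M₄)·M₅): 4×27 by 27×12 → 4×12, cost 4·27·12 = 1296; cumulative 11952. Total 11952.
Order II = (((M₁·M₂)·(M₃·M₄))·M₅): (M₁·M₂): 4×25 by 25×5 → 4×5, cost 4·25·5 = 500; (M₃·M₄): 5×32 by 32×27 → 5×27, cost 5·32·27 = 4320; ((M₁·M₂)·(M₃·M₄)): 4×5 by 5×27 → 4×27, cost 4·5·27 = 540; cumulative 5360; (((M₁·M₂)·(M₃·M₄))·M₅): 4×27 by 27×12 → 4×12, cost 4·27·12 = 1296; cumulative 6656. Total 6656.
Difference: |11952 − 6656| = 5296.

5296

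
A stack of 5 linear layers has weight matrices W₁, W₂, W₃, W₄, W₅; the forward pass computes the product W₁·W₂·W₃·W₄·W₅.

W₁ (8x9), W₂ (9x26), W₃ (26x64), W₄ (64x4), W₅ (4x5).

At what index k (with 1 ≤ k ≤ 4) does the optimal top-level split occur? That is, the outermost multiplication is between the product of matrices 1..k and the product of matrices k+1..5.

4

Adjacent pairs: W₁W₂ = 8·9·26 = 1872; W₂W₃ = 9·26·64 = 14976; W₃W₄ = 26·64·4 = 6656; W₄W₅ = 64·4·5 = 1280.
Length 3: W₁..W₃: k=1: 0+14976+8·9·64=19584; k=2: 1872+0+8·26·64=15184 → min 15184 | W₂..W₄: k=2: 0+6656+9·26·4=7592; k=3: 14976+0+9·64·4=17280 → min 7592 | W₃..W₅: k=3: 0+1280+26·64·5=9600; k=4: 6656+0+26·4·5=7176 → min 7176.
Length 4: W₁..W₄: k=1: 0+7592+8·9·4=7880; k=2: 1872+6656+8·26·4=9360; k=3: 15184+0+8·64·4=17232 → min 7880 | W₂..W₅: k=2: 0+7176+9·26·5=8346; k=3: 14976+1280+9·64·5=19136; k=4: 7592+0+9·4·5=7772 → min 7772.
Top-level splits: k=1: (W₁..W₁)·(W₂..W₅) → 0+7772+8·9·5 = 8132; k=2: (W₁..W₂)·(W₃..W₅) → 1872+7176+8·26·5 = 10088; k=3: (W₁..W₃)·(W₄..W₅) → 15184+1280+8·64·5 = 19024; k=4: (W₁..W₄)·(W₅..W₅) → 7880+0+8·4·5 = 8040.
Best split is after W₄, i.e. k = 4.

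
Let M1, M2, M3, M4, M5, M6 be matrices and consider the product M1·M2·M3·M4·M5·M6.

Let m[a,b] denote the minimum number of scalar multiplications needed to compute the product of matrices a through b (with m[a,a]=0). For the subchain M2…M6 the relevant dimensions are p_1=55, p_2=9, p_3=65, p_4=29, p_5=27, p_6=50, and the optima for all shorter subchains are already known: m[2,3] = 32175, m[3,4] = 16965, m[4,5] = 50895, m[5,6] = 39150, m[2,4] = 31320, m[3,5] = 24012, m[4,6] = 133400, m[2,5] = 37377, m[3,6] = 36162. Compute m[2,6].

60912

m[2,6] = min over k∈[2,5] of m[2,k]+m[k+1,6]+p_{1}·p_k·p_{6}.
k=2: 0 + 36162 + 55·9·50 = 60912; k=3: 32175 + 133400 + 55·65·50 = 344325; k=4: 31320 + 39150 + 55·29·50 = 150220; k=5: 37377 + 0 + 55·27·50 = 111627.
Minimum: 60912 at k=2.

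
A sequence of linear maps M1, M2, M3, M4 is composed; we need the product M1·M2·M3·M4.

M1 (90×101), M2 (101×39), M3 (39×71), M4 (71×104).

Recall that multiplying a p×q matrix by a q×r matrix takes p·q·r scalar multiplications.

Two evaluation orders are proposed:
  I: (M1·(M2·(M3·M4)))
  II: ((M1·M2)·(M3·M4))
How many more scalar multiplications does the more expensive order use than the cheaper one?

Order I = (M1·(M2·(M3·M4))): (M3·M4): 39×71 by 71×104 → 39×104, cost 39·71·104 = 287976; (M2·(M3·M4)): 101×39 by 39×104 → 101×104, cost 101·39·104 = 409656; cumulative 697632; (M1·(M2·(M3·M4))): 90×101 by 101×104 → 90×104, cost 90·101·104 = 945360; cumulative 1642992. Total 1642992.
Order II = ((M1·M2)·(M3·M4)): (M1·M2): 90×101 by 101×39 → 90×39, cost 90·101·39 = 354510; (M3·M4): 39×71 by 71×104 → 39×104, cost 39·71·104 = 287976; ((M1·M2)·(M3·M4)): 90×39 by 39×104 → 90×104, cost 90·39·104 = 365040; cumulative 1007526. Total 1007526.
Difference: |1642992 − 1007526| = 635466.

635466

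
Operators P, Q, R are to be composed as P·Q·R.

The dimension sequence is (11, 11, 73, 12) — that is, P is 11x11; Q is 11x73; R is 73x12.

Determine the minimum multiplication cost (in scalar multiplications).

11088

Order (P·(Q·R)): (Q·R): 11×73 by 73×12 → 11×12, cost 11·73·12 = 9636; (P·(Q·R)): 11×11 by 11×12 → 11×12, cost 11·11·12 = 1452; cumulative 11088. Total 11088.
Order ((P·Q)·R): (P·Q): 11×11 by 11×73 → 11×73, cost 11·11·73 = 8833; ((P·Q)·R): 11×73 by 73×12 → 11×12, cost 11·73·12 = 9636; cumulative 18469. Total 18469.
Minimum: 11088.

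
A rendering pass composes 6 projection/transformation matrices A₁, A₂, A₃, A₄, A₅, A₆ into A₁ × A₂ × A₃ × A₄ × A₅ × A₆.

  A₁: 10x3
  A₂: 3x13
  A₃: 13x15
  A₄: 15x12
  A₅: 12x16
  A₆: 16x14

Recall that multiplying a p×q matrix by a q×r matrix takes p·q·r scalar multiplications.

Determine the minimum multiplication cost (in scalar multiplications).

2793

Adjacent pairs: A₁A₂ = 10·3·13 = 390; A₂A₃ = 3·13·15 = 585; A₃A₄ = 13·15·12 = 2340; A₄A₅ = 15·12·16 = 2880; A₅A₆ = 12·16·14 = 2688.
Length 3: A₁..A₃: k=1: 0+585+10·3·15=1035; k=2: 390+0+10·13·15=2340 → min 1035 | A₂..A₄: k=2: 0+2340+3·13·12=2808; k=3: 585+0+3·15·12=1125 → min 1125 | A₃..A₅: k=3: 0+2880+13·15·16=6000; k=4: 2340+0+13·12·16=4836 → min 4836 | A₄..A₆: k=4: 0+2688+15·12·14=5208; k=5: 2880+0+15·16·14=6240 → min 5208.
Length 4: A₁..A₄: k=1: 0+1125+10·3·12=1485; k=2: 390+2340+10·13·12=4290; k=3: 1035+0+10·15·12=2835 → min 1485 | A₂..A₅: k=2: 0+4836+3·13·16=5460; k=3: 585+2880+3·15·16=4185; k=4: 1125+0+3·12·16=1701 → min 1701 | A₃..A₆: k=3: 0+5208+13·15·14=7938; k=4: 2340+2688+13·12·14=7212; k=5: 4836+0+13·16·14=7748 → min 7212.
Length 5: A₁..A₅: k=1: 0+1701+10·3·16=2181; k=2: 390+4836+10·13·16=7306; k=3: 1035+2880+10·15·16=6315; k=4: 1485+0+10·12·16=3405 → min 2181 | A₂..A₆: k=2: 0+7212+3·13·14=7758; k=3: 585+5208+3·15·14=6423; k=4: 1125+2688+3·12·14=4317; k=5: 1701+0+3·16·14=2373 → min 2373.
Length 6: A₁..A₆: k=1: 0+2373+10·3·14=2793; k=2: 390+7212+10·13·14=9422; k=3: 1035+5208+10·15·14=8343; k=4: 1485+2688+10·12·14=5853; k=5: 2181+0+10·16·14=4421 → min 2793.
Optimal order: (A₁ × ((((A₂ × A₃) × A₄) × A₅) × A₆)) with cost 2793.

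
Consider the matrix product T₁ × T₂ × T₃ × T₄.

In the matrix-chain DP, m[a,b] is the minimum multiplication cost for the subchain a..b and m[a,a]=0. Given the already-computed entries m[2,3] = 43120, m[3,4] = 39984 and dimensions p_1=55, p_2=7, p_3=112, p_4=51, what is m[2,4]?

59619

m[2,4] = min over k∈[2,3] of m[2,k]+m[k+1,4]+p_{1}·p_k·p_{4}.
k=2: 0 + 39984 + 55·7·51 = 59619; k=3: 43120 + 0 + 55·112·51 = 357280.
Minimum: 59619 at k=2.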